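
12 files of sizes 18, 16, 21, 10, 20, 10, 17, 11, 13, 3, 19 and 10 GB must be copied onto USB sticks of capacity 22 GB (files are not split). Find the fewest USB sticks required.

Total = 21 + 20 + 19 + 18 + 17 + 16 + 13 + 11 + 10 + 10 + 10 + 3 = 168 GB.
Lower bound: ⌈168/22⌉ = 8 USB sticks.
A packing using 9 USB sticks:
  USB stick 1: 21 = 21
  USB stick 2: 20 = 20
  USB stick 3: 19 + 3 = 22
  USB stick 4: 18 = 18
  USB stick 5: 17 = 17
  USB stick 6: 16 = 16
  USB stick 7: 13 = 13
  USB stick 8: 11 + 10 = 21
  USB stick 9: 10 + 10 = 20
No arrangement into 8 USB sticks stays within capacity, so 9 is optimal.

9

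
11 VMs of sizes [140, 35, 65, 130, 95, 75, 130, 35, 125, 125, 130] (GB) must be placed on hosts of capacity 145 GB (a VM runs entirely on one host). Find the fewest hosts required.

9

Total = 140 + 130 + 130 + 130 + 125 + 125 + 95 + 75 + 65 + 35 + 35 = 1085 GB.
Lower bound: ⌈1085/145⌉ = 8 hosts.
A packing using 9 hosts:
  host 1: 140 = 140
  host 2: 130 = 130
  host 3: 130 = 130
  host 4: 130 = 130
  host 5: 125 = 125
  host 6: 125 = 125
  host 7: 95 + 35 = 130
  host 8: 75 + 65 = 140
  host 9: 35 = 35
No arrangement into 8 hosts stays within capacity, so 9 is optimal.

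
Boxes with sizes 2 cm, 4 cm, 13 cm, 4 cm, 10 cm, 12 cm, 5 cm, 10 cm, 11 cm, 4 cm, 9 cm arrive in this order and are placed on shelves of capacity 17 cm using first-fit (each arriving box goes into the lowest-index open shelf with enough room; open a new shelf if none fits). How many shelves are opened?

7

  2 → shelf 1 (new)  [load 2/17]
  4 → shelf 1  [load 6/17]
  13 → shelf 2 (new)  [load 13/17]
  4 → shelf 1  [load 10/17]
  10 → shelf 3 (new)  [load 10/17]
  12 → shelf 4 (new)  [load 12/17]
  5 → shelf 1  [load 15/17]
  10 → shelf 5 (new)  [load 10/17]
  11 → shelf 6 (new)  [load 11/17]
  4 → shelf 2  [load 17/17]
  9 → shelf 7 (new)  [load 9/17]
7 shelves opened.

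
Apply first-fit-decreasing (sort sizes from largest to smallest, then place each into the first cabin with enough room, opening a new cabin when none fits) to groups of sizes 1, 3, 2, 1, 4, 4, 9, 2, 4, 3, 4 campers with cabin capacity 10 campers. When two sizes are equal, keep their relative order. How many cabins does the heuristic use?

Sorted descending: 9, 4, 4, 4, 4, 3, 3, 2, 2, 1, 1.
  9 → cabin 1 (new)  [load 9/10]
  4 → cabin 2 (new)  [load 4/10]
  4 → cabin 2  [load 8/10]
  4 → cabin 3 (new)  [load 4/10]
  4 → cabin 3  [load 8/10]
  3 → cabin 4 (new)  [load 3/10]
  3 → cabin 4  [load 6/10]
  2 → cabin 2  [load 10/10]
  2 → cabin 3  [load 10/10]
  1 → cabin 1  [load 10/10]
  1 → cabin 4  [load 7/10]
4 cabins opened.

4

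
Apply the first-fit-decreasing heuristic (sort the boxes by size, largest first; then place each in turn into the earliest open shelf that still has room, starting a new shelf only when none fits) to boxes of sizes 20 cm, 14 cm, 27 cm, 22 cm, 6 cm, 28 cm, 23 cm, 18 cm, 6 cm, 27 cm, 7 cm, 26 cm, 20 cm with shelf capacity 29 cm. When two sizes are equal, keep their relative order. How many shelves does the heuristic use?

Sorted descending: 28, 27, 27, 26, 23, 22, 20, 20, 18, 14, 7, 6, 6.
  28 → shelf 1 (new)  [load 28/29]
  27 → shelf 2 (new)  [load 27/29]
  27 → shelf 3 (new)  [load 27/29]
  26 → shelf 4 (new)  [load 26/29]
  23 → shelf 5 (new)  [load 23/29]
  22 → shelf 6 (new)  [load 22/29]
  20 → shelf 7 (new)  [load 20/29]
  20 → shelf 8 (new)  [load 20/29]
  18 → shelf 9 (new)  [load 18/29]
  14 → shelf 10 (new)  [load 14/29]
  7 → shelf 6  [load 29/29]
  6 → shelf 5  [load 29/29]
  6 → shelf 7  [load 26/29]
10 shelves opened.

10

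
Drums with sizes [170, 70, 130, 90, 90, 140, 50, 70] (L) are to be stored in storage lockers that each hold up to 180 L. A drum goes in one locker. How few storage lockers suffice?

5

Total = 170 + 140 + 130 + 90 + 90 + 70 + 70 + 50 = 810 L.
Lower bound: ⌈810/180⌉ = 5 storage lockers.
A packing using 5 storage lockers:
  locker 1: 170 = 170
  locker 2: 140 = 140
  locker 3: 130 + 50 = 180
  locker 4: 90 + 90 = 180
  locker 5: 70 + 70 = 140
This matches the lower bound, so 5 is optimal.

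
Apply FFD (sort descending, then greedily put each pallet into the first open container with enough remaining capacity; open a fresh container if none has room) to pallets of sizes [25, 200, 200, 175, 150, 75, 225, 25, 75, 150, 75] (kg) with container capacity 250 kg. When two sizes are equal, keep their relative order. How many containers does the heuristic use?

Sorted descending: 225, 200, 200, 175, 150, 150, 75, 75, 75, 25, 25.
  225 → container 1 (new)  [load 225/250]
  200 → container 2 (new)  [load 200/250]
  200 → container 3 (new)  [load 200/250]
  175 → container 4 (new)  [load 175/250]
  150 → container 5 (new)  [load 150/250]
  150 → container 6 (new)  [load 150/250]
  75 → container 4  [load 250/250]
  75 → container 5  [load 225/250]
  75 → container 6  [load 225/250]
  25 → container 1  [load 250/250]
  25 → container 2  [load 225/250]
6 containers opened.

6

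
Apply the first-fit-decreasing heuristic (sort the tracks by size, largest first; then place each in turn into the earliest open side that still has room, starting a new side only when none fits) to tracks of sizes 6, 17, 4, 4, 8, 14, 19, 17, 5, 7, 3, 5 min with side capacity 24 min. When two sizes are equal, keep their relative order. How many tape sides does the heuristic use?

Sorted descending: 19, 17, 17, 14, 8, 7, 6, 5, 5, 4, 4, 3.
  19 → side 1 (new)  [load 19/24]
  17 → side 2 (new)  [load 17/24]
  17 → side 3 (new)  [load 17/24]
  14 → side 4 (new)  [load 14/24]
  8 → side 4  [load 22/24]
  7 → side 2  [load 24/24]
  6 → side 3  [load 23/24]
  5 → side 1  [load 24/24]
  5 → side 5 (new)  [load 5/24]
  4 → side 5  [load 9/24]
  4 → side 5  [load 13/24]
  3 → side 5  [load 16/24]
5 tape sides opened.

5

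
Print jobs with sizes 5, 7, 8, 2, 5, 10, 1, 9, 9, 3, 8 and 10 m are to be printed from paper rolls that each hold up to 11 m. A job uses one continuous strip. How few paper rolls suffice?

Total = 10 + 10 + 9 + 9 + 8 + 8 + 7 + 5 + 5 + 3 + 2 + 1 = 77 m.
Lower bound: ⌈77/11⌉ = 7 paper rolls.
A packing using 8 paper rolls:
  roll 1: 10 + 1 = 11
  roll 2: 10 = 10
  roll 3: 9 + 2 = 11
  roll 4: 9 = 9
  roll 5: 8 + 3 = 11
  roll 6: 8 = 8
  roll 7: 7 = 7
  roll 8: 5 + 5 = 10
No arrangement into 7 paper rolls stays within capacity, so 8 is optimal.

8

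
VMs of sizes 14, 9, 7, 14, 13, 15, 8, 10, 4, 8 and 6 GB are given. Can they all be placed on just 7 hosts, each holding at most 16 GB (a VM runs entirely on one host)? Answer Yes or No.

Total = 108 GB; ⌈108/16⌉ = 7.
The bound of 7 does not rule out 7, but exhaustive search shows no assignment into 7 hosts of capacity 16 GB exists — the minimum is 8.

No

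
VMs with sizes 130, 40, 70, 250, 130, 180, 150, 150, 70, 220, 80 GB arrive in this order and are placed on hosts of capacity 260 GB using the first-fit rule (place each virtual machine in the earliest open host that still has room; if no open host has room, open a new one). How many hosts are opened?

7

  130 → host 1 (new)  [load 130/260]
  40 → host 1  [load 170/260]
  70 → host 1  [load 240/260]
  250 → host 2 (new)  [load 250/260]
  130 → host 3 (new)  [load 130/260]
  180 → host 4 (new)  [load 180/260]
  150 → host 5 (new)  [load 150/260]
  150 → host 6 (new)  [load 150/260]
  70 → host 3  [load 200/260]
  220 → host 7 (new)  [load 220/260]
  80 → host 4  [load 260/260]
7 hosts opened.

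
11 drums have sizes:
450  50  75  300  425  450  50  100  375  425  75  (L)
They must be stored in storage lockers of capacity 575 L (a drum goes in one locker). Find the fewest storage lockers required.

6

Total = 450 + 450 + 425 + 425 + 375 + 300 + 100 + 75 + 75 + 50 + 50 = 2775 L.
Lower bound: ⌈2775/575⌉ = 5 storage lockers.
Also, 6 drums each exceed 575/2 L, and no two of those can share a locker, so at least 6 storage lockers are needed.
A packing using 6 storage lockers:
  locker 1: 450 + 100 = 550
  locker 2: 450 + 75 + 50 = 575
  locker 3: 425 + 75 + 50 = 550
  locker 4: 425 = 425
  locker 5: 375 = 375
  locker 6: 300 = 300
This matches the lower bound, so 6 is optimal.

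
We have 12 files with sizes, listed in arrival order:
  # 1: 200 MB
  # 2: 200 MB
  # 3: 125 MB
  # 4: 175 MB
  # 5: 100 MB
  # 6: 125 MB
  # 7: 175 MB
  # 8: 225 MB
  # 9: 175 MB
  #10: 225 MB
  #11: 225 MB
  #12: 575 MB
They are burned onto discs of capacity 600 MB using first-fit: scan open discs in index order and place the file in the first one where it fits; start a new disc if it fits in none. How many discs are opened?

  200 → disc 1 (new)  [load 200/600]
  200 → disc 1  [load 400/600]
  125 → disc 1  [load 525/600]
  175 → disc 2 (new)  [load 175/600]
  100 → disc 2  [load 275/600]
  125 → disc 2  [load 400/600]
  175 → disc 2  [load 575/600]
  225 → disc 3 (new)  [load 225/600]
  175 → disc 3  [load 400/600]
  225 → disc 4 (new)  [load 225/600]
  225 → disc 4  [load 450/600]
  575 → disc 5 (new)  [load 575/600]
5 discs opened.

5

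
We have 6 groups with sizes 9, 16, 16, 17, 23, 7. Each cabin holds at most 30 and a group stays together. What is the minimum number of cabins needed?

Total = 23 + 17 + 16 + 16 + 9 + 7 = 88.
Lower bound: ⌈88/30⌉ = 3 cabins.
Also, 4 groups each exceed 15, and no two of those can share a cabin, so at least 4 cabins are needed.
A packing using 4 cabins:
  cabin 1: 23 + 7 = 30
  cabin 2: 17 + 9 = 26
  cabin 3: 16 = 16
  cabin 4: 16 = 16
This matches the lower bound, so 4 is optimal.

4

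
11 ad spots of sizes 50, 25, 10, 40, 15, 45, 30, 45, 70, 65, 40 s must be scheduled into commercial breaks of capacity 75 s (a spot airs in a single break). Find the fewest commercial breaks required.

7

Total = 70 + 65 + 50 + 45 + 45 + 40 + 40 + 30 + 25 + 15 + 10 = 435 s.
Lower bound: ⌈435/75⌉ = 6 commercial breaks.
Also, 7 ad spots each exceed 75/2 s, and no two of those can share a break, so at least 7 commercial breaks are needed.
A packing using 7 commercial breaks:
  break 1: 70 = 70
  break 2: 65 + 10 = 75
  break 3: 50 + 25 = 75
  break 4: 45 + 30 = 75
  break 5: 45 + 15 = 60
  break 6: 40 = 40
  break 7: 40 = 40
This matches the lower bound, so 7 is optimal.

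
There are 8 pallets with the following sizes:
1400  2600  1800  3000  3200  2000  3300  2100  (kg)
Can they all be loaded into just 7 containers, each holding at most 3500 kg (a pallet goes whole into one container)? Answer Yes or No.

Yes

A valid assignment using 7 containers:
  container 1: 3300 = 3300
  container 2: 3200 = 3200
  container 3: 3000 = 3000
  container 4: 2600 = 2600
  container 5: 2100 + 1400 = 3500
  container 6: 2000 = 2000
  container 7: 1800 = 1800
Every load is within 3500 kg, so 7 containers suffice.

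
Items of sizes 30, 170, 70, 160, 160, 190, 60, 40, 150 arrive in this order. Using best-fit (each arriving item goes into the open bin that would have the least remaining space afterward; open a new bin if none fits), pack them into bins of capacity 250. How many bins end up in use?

5

  30 → bin 1 (new)  [load 30/250]
  170 → bin 1  [load 200/250]
  70 → bin 2 (new)  [load 70/250]
  160 → bin 2  [load 230/250]
  160 → bin 3 (new)  [load 160/250]
  190 → bin 4 (new)  [load 190/250]
  60 → bin 4  [load 250/250]
  40 → bin 1  [load 240/250]
  150 → bin 5 (new)  [load 150/250]
5 bins opened.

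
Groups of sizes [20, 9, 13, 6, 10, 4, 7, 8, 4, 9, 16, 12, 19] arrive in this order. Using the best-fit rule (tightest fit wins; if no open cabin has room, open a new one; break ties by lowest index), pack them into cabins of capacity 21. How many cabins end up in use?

8

  20 → cabin 1 (new)  [load 20/21]
  9 → cabin 2 (new)  [load 9/21]
  13 → cabin 3 (new)  [load 13/21]
  6 → cabin 3  [load 19/21]
  10 → cabin 2  [load 19/21]
  4 → cabin 4 (new)  [load 4/21]
  7 → cabin 4  [load 11/21]
  8 → cabin 4  [load 19/21]
  4 → cabin 5 (new)  [load 4/21]
  9 → cabin 5  [load 13/21]
  16 → cabin 6 (new)  [load 16/21]
  12 → cabin 7 (new)  [load 12/21]
  19 → cabin 8 (new)  [load 19/21]
8 cabins opened.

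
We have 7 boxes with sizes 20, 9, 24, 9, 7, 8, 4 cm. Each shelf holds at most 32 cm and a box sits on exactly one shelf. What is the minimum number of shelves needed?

3

Total = 24 + 20 + 9 + 9 + 8 + 7 + 4 = 81 cm.
Lower bound: ⌈81/32⌉ = 3 shelves.
A packing using 3 shelves:
  shelf 1: 24 + 8 = 32
  shelf 2: 20 + 9 = 29
  shelf 3: 9 + 7 + 4 = 20
This matches the lower bound, so 3 is optimal.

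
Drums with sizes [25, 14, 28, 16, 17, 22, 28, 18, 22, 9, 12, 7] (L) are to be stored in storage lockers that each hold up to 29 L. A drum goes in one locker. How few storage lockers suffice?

9

Total = 28 + 28 + 25 + 22 + 22 + 18 + 17 + 16 + 14 + 12 + 9 + 7 = 218 L.
Lower bound: ⌈218/29⌉ = 8 storage lockers.
A packing using 9 storage lockers:
  locker 1: 28 = 28
  locker 2: 28 = 28
  locker 3: 25 = 25
  locker 4: 22 + 7 = 29
  locker 5: 22 = 22
  locker 6: 18 + 9 = 27
  locker 7: 17 + 12 = 29
  locker 8: 16 = 16
  locker 9: 14 = 14
No arrangement into 8 storage lockers stays within capacity, so 9 is optimal.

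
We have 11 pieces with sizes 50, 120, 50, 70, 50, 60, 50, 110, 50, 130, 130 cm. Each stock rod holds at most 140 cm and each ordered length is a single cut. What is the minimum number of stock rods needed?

8

Total = 130 + 130 + 120 + 110 + 70 + 60 + 50 + 50 + 50 + 50 + 50 = 870 cm.
Lower bound: ⌈870/140⌉ = 7 stock rods.
A packing using 8 stock rods:
  stock rod 1: 130 = 130
  stock rod 2: 130 = 130
  stock rod 3: 120 = 120
  stock rod 4: 110 = 110
  stock rod 5: 70 + 60 = 130
  stock rod 6: 50 + 50 = 100
  stock rod 7: 50 + 50 = 100
  stock rod 8: 50 = 50
No arrangement into 7 stock rods stays within capacity, so 8 is optimal.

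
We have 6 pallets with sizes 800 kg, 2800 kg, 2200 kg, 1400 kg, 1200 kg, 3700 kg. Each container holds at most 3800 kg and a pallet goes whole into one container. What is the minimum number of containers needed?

4

Total = 3700 + 2800 + 2200 + 1400 + 1200 + 800 = 12100 kg.
Lower bound: ⌈12100/3800⌉ = 4 containers.
A packing using 4 containers:
  container 1: 3700 = 3700
  container 2: 2800 + 800 = 3600
  container 3: 2200 + 1400 = 3600
  container 4: 1200 = 1200
This matches the lower bound, so 4 is optimal.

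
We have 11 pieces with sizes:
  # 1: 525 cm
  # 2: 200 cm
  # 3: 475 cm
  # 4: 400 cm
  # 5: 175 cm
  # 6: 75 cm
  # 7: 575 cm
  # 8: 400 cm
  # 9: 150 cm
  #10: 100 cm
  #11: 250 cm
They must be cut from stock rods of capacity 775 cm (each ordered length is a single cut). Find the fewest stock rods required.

5

Total = 575 + 525 + 475 + 400 + 400 + 250 + 200 + 175 + 150 + 100 + 75 = 3325 cm.
Lower bound: ⌈3325/775⌉ = 5 stock rods.
A packing using 5 stock rods:
  stock rod 1: 575 + 200 = 775
  stock rod 2: 525 + 250 = 775
  stock rod 3: 475 + 175 + 100 = 750
  stock rod 4: 400 + 150 + 75 = 625
  stock rod 5: 400 = 400
This matches the lower bound, so 5 is optimal.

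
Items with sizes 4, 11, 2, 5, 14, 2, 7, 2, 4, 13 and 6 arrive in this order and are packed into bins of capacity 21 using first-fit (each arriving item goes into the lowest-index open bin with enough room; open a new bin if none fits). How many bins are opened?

4

  4 → bin 1 (new)  [load 4/21]
  11 → bin 1  [load 15/21]
  2 → bin 1  [load 17/21]
  5 → bin 2 (new)  [load 5/21]
  14 → bin 2  [load 19/21]
  2 → bin 1  [load 19/21]
  7 → bin 3 (new)  [load 7/21]
  2 → bin 1  [load 21/21]
  4 → bin 3  [load 11/21]
  13 → bin 4 (new)  [load 13/21]
  6 → bin 3  [load 17/21]
4 bins opened.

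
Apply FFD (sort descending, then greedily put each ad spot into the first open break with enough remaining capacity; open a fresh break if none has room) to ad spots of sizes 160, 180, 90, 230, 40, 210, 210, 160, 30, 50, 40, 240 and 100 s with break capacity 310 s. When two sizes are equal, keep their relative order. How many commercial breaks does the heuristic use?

Sorted descending: 240, 230, 210, 210, 180, 160, 160, 100, 90, 50, 40, 40, 30.
  240 → break 1 (new)  [load 240/310]
  230 → break 2 (new)  [load 230/310]
  210 → break 3 (new)  [load 210/310]
  210 → break 4 (new)  [load 210/310]
  180 → break 5 (new)  [load 180/310]
  160 → break 6 (new)  [load 160/310]
  160 → break 7 (new)  [load 160/310]
  100 → break 3  [load 310/310]
  90 → break 4  [load 300/310]
  50 → break 1  [load 290/310]
  40 → break 2  [load 270/310]
  40 → break 2  [load 310/310]
  30 → break 5  [load 210/310]
7 commercial breaks opened.

7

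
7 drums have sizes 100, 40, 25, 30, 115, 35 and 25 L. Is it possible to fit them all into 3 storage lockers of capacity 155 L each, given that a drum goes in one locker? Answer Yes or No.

A valid assignment using 3 storage lockers:
  locker 1: 115 + 40 = 155
  locker 2: 100 + 35 = 135
  locker 3: 30 + 25 + 25 = 80
Every load is within 155 L, so 3 storage lockers suffice.

Yes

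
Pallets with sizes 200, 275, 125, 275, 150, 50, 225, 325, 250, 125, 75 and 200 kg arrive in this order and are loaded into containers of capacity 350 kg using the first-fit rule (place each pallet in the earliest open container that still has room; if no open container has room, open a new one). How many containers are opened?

8

  200 → container 1 (new)  [load 200/350]
  275 → container 2 (new)  [load 275/350]
  125 → container 1  [load 325/350]
  275 → container 3 (new)  [load 275/350]
  150 → container 4 (new)  [load 150/350]
  50 → container 2  [load 325/350]
  225 → container 5 (new)  [load 225/350]
  325 → container 6 (new)  [load 325/350]
  250 → container 7 (new)  [load 250/350]
  125 → container 4  [load 275/350]
  75 → container 3  [load 350/350]
  200 → container 8 (new)  [load 200/350]
8 containers opened.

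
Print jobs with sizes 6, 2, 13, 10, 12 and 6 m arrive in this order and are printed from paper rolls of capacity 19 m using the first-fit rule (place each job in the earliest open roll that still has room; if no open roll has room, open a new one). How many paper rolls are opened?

3

  6 → roll 1 (new)  [load 6/19]
  2 → roll 1  [load 8/19]
  13 → roll 2 (new)  [load 13/19]
  10 → roll 1  [load 18/19]
  12 → roll 3 (new)  [load 12/19]
  6 → roll 2  [load 19/19]
3 paper rolls opened.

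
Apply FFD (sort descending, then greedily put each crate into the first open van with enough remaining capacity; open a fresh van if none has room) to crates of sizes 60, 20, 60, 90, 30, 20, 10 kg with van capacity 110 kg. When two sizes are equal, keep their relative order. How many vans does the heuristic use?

Sorted descending: 90, 60, 60, 30, 20, 20, 10.
  90 → van 1 (new)  [load 90/110]
  60 → van 2 (new)  [load 60/110]
  60 → van 3 (new)  [load 60/110]
  30 → van 2  [load 90/110]
  20 → van 1  [load 110/110]
  20 → van 2  [load 110/110]
  10 → van 3  [load 70/110]
3 vans opened.

3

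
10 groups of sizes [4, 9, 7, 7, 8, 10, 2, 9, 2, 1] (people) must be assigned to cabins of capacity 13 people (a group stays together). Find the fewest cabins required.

6

Total = 10 + 9 + 9 + 8 + 7 + 7 + 4 + 2 + 2 + 1 = 59 people.
Lower bound: ⌈59/13⌉ = 5 cabins.
Also, 6 groups each exceed 13/2 people, and no two of those can share a cabin, so at least 6 cabins are needed.
A packing using 6 cabins:
  cabin 1: 10 + 2 + 1 = 13
  cabin 2: 9 + 4 = 13
  cabin 3: 9 + 2 = 11
  cabin 4: 8 = 8
  cabin 5: 7 = 7
  cabin 6: 7 = 7
This matches the lower bound, so 6 is optimal.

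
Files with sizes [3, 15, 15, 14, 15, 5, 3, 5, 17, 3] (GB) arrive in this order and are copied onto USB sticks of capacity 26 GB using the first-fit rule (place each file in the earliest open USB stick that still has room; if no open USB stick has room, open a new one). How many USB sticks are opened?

  3 → USB stick 1 (new)  [load 3/26]
  15 → USB stick 1  [load 18/26]
  15 → USB stick 2 (new)  [load 15/26]
  14 → USB stick 3 (new)  [load 14/26]
  15 → USB stick 4 (new)  [load 15/26]
  5 → USB stick 1  [load 23/26]
  3 → USB stick 1  [load 26/26]
  5 → USB stick 2  [load 20/26]
  17 → USB stick 5 (new)  [load 17/26]
  3 → USB stick 2  [load 23/26]
5 USB sticks opened.

5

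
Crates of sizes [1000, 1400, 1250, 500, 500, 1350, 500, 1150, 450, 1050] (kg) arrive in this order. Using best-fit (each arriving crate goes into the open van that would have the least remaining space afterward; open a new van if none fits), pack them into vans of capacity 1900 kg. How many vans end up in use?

6

  1000 → van 1 (new)  [load 1000/1900]
  1400 → van 2 (new)  [load 1400/1900]
  1250 → van 3 (new)  [load 1250/1900]
  500 → van 2  [load 1900/1900]
  500 → van 3  [load 1750/1900]
  1350 → van 4 (new)  [load 1350/1900]
  500 → van 4  [load 1850/1900]
  1150 → van 5 (new)  [load 1150/1900]
  450 → van 5  [load 1600/1900]
  1050 → van 6 (new)  [load 1050/1900]
6 vans opened.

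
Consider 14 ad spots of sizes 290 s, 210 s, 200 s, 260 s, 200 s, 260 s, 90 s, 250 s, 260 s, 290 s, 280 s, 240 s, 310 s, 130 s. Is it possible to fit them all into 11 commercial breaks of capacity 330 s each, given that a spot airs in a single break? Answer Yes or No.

No

Total = 3270 s; ⌈3270/330⌉ = 10.
12 ad spots each exceed half the capacity and cannot share a break, forcing at least 12 commercial breaks.
At least 12 commercial breaks are required, but only 11 are allowed.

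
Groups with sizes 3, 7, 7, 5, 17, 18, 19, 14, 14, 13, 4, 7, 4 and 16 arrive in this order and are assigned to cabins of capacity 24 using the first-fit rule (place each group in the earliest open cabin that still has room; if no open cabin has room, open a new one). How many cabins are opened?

8

  3 → cabin 1 (new)  [load 3/24]
  7 → cabin 1  [load 10/24]
  7 → cabin 1  [load 17/24]
  5 → cabin 1  [load 22/24]
  17 → cabin 2 (new)  [load 17/24]
  18 → cabin 3 (new)  [load 18/24]
  19 → cabin 4 (new)  [load 19/24]
  14 → cabin 5 (new)  [load 14/24]
  14 → cabin 6 (new)  [load 14/24]
  13 → cabin 7 (new)  [load 13/24]
  4 → cabin 2  [load 21/24]
  7 → cabin 5  [load 21/24]
  4 → cabin 3  [load 22/24]
  16 → cabin 8 (new)  [load 16/24]
8 cabins opened.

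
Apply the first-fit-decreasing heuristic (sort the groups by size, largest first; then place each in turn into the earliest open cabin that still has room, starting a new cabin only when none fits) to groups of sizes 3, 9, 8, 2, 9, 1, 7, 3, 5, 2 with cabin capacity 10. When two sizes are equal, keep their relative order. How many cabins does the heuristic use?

5

Sorted descending: 9, 9, 8, 7, 5, 3, 3, 2, 2, 1.
  9 → cabin 1 (new)  [load 9/10]
  9 → cabin 2 (new)  [load 9/10]
  8 → cabin 3 (new)  [load 8/10]
  7 → cabin 4 (new)  [load 7/10]
  5 → cabin 5 (new)  [load 5/10]
  3 → cabin 4  [load 10/10]
  3 → cabin 5  [load 8/10]
  2 → cabin 3  [load 10/10]
  2 → cabin 5  [load 10/10]
  1 → cabin 1  [load 10/10]
5 cabins opened.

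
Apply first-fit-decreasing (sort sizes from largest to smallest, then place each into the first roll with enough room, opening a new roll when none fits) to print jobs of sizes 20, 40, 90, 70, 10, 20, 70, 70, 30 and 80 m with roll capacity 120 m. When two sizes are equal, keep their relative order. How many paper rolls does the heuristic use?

5

Sorted descending: 90, 80, 70, 70, 70, 40, 30, 20, 20, 10.
  90 → roll 1 (new)  [load 90/120]
  80 → roll 2 (new)  [load 80/120]
  70 → roll 3 (new)  [load 70/120]
  70 → roll 4 (new)  [load 70/120]
  70 → roll 5 (new)  [load 70/120]
  40 → roll 2  [load 120/120]
  30 → roll 1  [load 120/120]
  20 → roll 3  [load 90/120]
  20 → roll 3  [load 110/120]
  10 → roll 3  [load 120/120]
5 paper rolls opened.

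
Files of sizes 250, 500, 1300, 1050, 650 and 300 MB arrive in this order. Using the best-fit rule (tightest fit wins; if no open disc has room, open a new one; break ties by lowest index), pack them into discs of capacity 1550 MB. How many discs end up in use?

3

  250 → disc 1 (new)  [load 250/1550]
  500 → disc 1  [load 750/1550]
  1300 → disc 2 (new)  [load 1300/1550]
  1050 → disc 3 (new)  [load 1050/1550]
  650 → disc 1  [load 1400/1550]
  300 → disc 3  [load 1350/1550]
3 discs opened.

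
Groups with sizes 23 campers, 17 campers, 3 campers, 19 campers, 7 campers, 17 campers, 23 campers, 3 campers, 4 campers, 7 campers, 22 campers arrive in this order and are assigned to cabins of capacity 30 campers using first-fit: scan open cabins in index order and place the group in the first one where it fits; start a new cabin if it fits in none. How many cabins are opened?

6

  23 → cabin 1 (new)  [load 23/30]
  17 → cabin 2 (new)  [load 17/30]
  3 → cabin 1  [load 26/30]
  19 → cabin 3 (new)  [load 19/30]
  7 → cabin 2  [load 24/30]
  17 → cabin 4 (new)  [load 17/30]
  23 → cabin 5 (new)  [load 23/30]
  3 → cabin 1  [load 29/30]
  4 → cabin 2  [load 28/30]
  7 → cabin 3  [load 26/30]
  22 → cabin 6 (new)  [load 22/30]
6 cabins opened.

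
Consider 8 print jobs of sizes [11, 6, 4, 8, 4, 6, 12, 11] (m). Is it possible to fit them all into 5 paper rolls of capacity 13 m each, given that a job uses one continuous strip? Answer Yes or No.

Total = 62 m; ⌈62/13⌉ = 5.
The bound of 5 does not rule out 5, but exhaustive search shows no assignment into 5 paper rolls of capacity 13 m exists — the minimum is 6.

No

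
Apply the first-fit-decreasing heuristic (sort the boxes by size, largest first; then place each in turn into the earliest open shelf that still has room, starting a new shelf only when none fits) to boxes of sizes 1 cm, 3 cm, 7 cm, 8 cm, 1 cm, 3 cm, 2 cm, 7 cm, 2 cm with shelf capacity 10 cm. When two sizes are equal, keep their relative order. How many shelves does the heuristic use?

4

Sorted descending: 8, 7, 7, 3, 3, 2, 2, 1, 1.
  8 → shelf 1 (new)  [load 8/10]
  7 → shelf 2 (new)  [load 7/10]
  7 → shelf 3 (new)  [load 7/10]
  3 → shelf 2  [load 10/10]
  3 → shelf 3  [load 10/10]
  2 → shelf 1  [load 10/10]
  2 → shelf 4 (new)  [load 2/10]
  1 → shelf 4  [load 3/10]
  1 → shelf 4  [load 4/10]
4 shelves opened.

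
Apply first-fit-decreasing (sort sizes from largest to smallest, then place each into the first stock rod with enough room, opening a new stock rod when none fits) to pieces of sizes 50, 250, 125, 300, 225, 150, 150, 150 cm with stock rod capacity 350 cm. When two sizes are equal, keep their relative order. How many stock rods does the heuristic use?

Sorted descending: 300, 250, 225, 150, 150, 150, 125, 50.
  300 → stock rod 1 (new)  [load 300/350]
  250 → stock rod 2 (new)  [load 250/350]
  225 → stock rod 3 (new)  [load 225/350]
  150 → stock rod 4 (new)  [load 150/350]
  150 → stock rod 4  [load 300/350]
  150 → stock rod 5 (new)  [load 150/350]
  125 → stock rod 3  [load 350/350]
  50 → stock rod 1  [load 350/350]
5 stock rods opened.

5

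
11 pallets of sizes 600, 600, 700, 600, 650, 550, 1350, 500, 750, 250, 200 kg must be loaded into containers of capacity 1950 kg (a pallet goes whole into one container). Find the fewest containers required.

Total = 1350 + 750 + 700 + 650 + 600 + 600 + 600 + 550 + 500 + 250 + 200 = 6750 kg.
Lower bound: ⌈6750/1950⌉ = 4 containers.
A packing using 4 containers:
  container 1: 1350 + 600 = 1950
  container 2: 750 + 700 + 500 = 1950
  container 3: 650 + 600 + 600 = 1850
  container 4: 550 + 250 + 200 = 1000
This matches the lower bound, so 4 is optimal.

4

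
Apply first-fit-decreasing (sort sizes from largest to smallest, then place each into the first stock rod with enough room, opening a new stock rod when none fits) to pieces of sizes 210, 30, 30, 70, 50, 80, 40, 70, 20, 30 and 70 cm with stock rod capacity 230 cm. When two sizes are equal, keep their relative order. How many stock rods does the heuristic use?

4

Sorted descending: 210, 80, 70, 70, 70, 50, 40, 30, 30, 30, 20.
  210 → stock rod 1 (new)  [load 210/230]
  80 → stock rod 2 (new)  [load 80/230]
  70 → stock rod 2  [load 150/230]
  70 → stock rod 2  [load 220/230]
  70 → stock rod 3 (new)  [load 70/230]
  50 → stock rod 3  [load 120/230]
  40 → stock rod 3  [load 160/230]
  30 → stock rod 3  [load 190/230]
  30 → stock rod 3  [load 220/230]
  30 → stock rod 4 (new)  [load 30/230]
  20 → stock rod 1  [load 230/230]
4 stock rods opened.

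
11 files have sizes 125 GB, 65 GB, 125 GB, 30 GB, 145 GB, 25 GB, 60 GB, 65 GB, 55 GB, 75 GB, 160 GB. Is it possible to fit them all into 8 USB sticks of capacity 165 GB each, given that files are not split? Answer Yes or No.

Yes

A valid assignment using 7 USB sticks:
  USB stick 1: 160 = 160
  USB stick 2: 145 = 145
  USB stick 3: 125 + 30 = 155
  USB stick 4: 125 + 25 = 150
  USB stick 5: 75 + 65 = 140
  USB stick 6: 65 + 60 = 125
  USB stick 7: 55 = 55
That uses only 7 ≤ 8, so 8 USB sticks are enough.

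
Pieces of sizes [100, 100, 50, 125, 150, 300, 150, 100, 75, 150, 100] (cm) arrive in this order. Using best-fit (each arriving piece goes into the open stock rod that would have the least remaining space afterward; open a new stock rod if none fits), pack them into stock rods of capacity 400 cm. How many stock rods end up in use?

  100 → stock rod 1 (new)  [load 100/400]
  100 → stock rod 1  [load 200/400]
  50 → stock rod 1  [load 250/400]
  125 → stock rod 1  [load 375/400]
  150 → stock rod 2 (new)  [load 150/400]
  300 → stock rod 3 (new)  [load 300/400]
  150 → stock rod 2  [load 300/400]
  100 → stock rod 2  [load 400/400]
  75 → stock rod 3  [load 375/400]
  150 → stock rod 4 (new)  [load 150/400]
  100 → stock rod 4  [load 250/400]
4 stock rods opened.

4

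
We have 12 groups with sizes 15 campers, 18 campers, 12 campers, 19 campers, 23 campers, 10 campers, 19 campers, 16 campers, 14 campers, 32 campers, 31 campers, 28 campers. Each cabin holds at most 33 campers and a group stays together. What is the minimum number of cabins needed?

8

Total = 32 + 31 + 28 + 23 + 19 + 19 + 18 + 16 + 15 + 14 + 12 + 10 = 237 campers.
Lower bound: ⌈237/33⌉ = 8 cabins.
A packing using 8 cabins:
  cabin 1: 32 = 32
  cabin 2: 31 = 31
  cabin 3: 28 = 28
  cabin 4: 23 + 10 = 33
  cabin 5: 19 + 14 = 33
  cabin 6: 19 + 12 = 31
  cabin 7: 18 + 15 = 33
  cabin 8: 16 = 16
This matches the lower bound, so 8 is optimal.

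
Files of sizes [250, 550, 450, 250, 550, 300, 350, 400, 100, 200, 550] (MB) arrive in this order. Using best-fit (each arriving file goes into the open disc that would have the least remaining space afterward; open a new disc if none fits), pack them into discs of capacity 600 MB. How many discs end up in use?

  250 → disc 1 (new)  [load 250/600]
  550 → disc 2 (new)  [load 550/600]
  450 → disc 3 (new)  [load 450/600]
  250 → disc 1  [load 500/600]
  550 → disc 4 (new)  [load 550/600]
  300 → disc 5 (new)  [load 300/600]
  350 → disc 6 (new)  [load 350/600]
  400 → disc 7 (new)  [load 400/600]
  100 → disc 1  [load 600/600]
  200 → disc 7  [load 600/600]
  550 → disc 8 (new)  [load 550/600]
8 discs opened.

8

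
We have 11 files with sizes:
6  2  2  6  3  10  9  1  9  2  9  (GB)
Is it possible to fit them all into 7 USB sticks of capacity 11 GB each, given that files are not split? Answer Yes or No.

Yes

A valid assignment using 6 USB sticks:
  USB stick 1: 10 + 1 = 11
  USB stick 2: 9 + 2 = 11
  USB stick 3: 9 + 2 = 11
  USB stick 4: 9 + 2 = 11
  USB stick 5: 6 + 3 = 9
  USB stick 6: 6 = 6
That uses only 6 ≤ 7, so 7 USB sticks are enough.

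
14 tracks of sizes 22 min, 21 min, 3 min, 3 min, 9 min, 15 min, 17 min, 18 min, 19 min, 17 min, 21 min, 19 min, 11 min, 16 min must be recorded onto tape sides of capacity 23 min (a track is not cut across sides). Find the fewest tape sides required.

11

Total = 22 + 21 + 21 + 19 + 19 + 18 + 17 + 17 + 16 + 15 + 11 + 9 + 3 + 3 = 211 min.
Lower bound: ⌈211/23⌉ = 10 tape sides.
A packing using 11 tape sides:
  side 1: 22 = 22
  side 2: 21 = 21
  side 3: 21 = 21
  side 4: 19 + 3 = 22
  side 5: 19 + 3 = 22
  side 6: 18 = 18
  side 7: 17 = 17
  side 8: 17 = 17
  side 9: 16 = 16
  side 10: 15 = 15
  side 11: 11 + 9 = 20
No arrangement into 10 tape sides stays within capacity, so 11 is optimal.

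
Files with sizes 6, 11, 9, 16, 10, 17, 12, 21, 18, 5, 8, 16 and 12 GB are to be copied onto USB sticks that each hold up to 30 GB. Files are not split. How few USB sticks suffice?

6

Total = 21 + 18 + 17 + 16 + 16 + 12 + 12 + 11 + 10 + 9 + 8 + 6 + 5 = 161 GB.
Lower bound: ⌈161/30⌉ = 6 USB sticks.
A packing using 6 USB sticks:
  USB stick 1: 21 + 9 = 30
  USB stick 2: 18 + 12 = 30
  USB stick 3: 17 + 12 = 29
  USB stick 4: 16 + 11 = 27
  USB stick 5: 16 + 10 = 26
  USB stick 6: 8 + 6 + 5 = 19
This matches the lower bound, so 6 is optimal.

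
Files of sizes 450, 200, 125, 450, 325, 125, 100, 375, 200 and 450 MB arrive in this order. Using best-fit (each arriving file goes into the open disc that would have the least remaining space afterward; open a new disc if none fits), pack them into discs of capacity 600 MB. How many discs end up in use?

6

  450 → disc 1 (new)  [load 450/600]
  200 → disc 2 (new)  [load 200/600]
  125 → disc 1  [load 575/600]
  450 → disc 3 (new)  [load 450/600]
  325 → disc 2  [load 525/600]
  125 → disc 3  [load 575/600]
  100 → disc 4 (new)  [load 100/600]
  375 → disc 4  [load 475/600]
  200 → disc 5 (new)  [load 200/600]
  450 → disc 6 (new)  [load 450/600]
6 discs opened.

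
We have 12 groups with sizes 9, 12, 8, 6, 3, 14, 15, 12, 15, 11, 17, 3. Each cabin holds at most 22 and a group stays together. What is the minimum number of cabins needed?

Total = 17 + 15 + 15 + 14 + 12 + 12 + 11 + 9 + 8 + 6 + 3 + 3 = 125.
Lower bound: ⌈125/22⌉ = 6 cabins.
A packing using 7 cabins:
  cabin 1: 17 + 3 = 20
  cabin 2: 15 + 6 = 21
  cabin 3: 15 + 3 = 18
  cabin 4: 14 + 8 = 22
  cabin 5: 12 + 9 = 21
  cabin 6: 12 = 12
  cabin 7: 11 = 11
No arrangement into 6 cabins stays within capacity, so 7 is optimal.

7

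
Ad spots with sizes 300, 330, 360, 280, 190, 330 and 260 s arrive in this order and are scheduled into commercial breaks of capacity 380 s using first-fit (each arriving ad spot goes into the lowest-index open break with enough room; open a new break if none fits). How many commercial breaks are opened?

  300 → break 1 (new)  [load 300/380]
  330 → break 2 (new)  [load 330/380]
  360 → break 3 (new)  [load 360/380]
  280 → break 4 (new)  [load 280/380]
  190 → break 5 (new)  [load 190/380]
  330 → break 6 (new)  [load 330/380]
  260 → break 7 (new)  [load 260/380]
7 commercial breaks opened.

7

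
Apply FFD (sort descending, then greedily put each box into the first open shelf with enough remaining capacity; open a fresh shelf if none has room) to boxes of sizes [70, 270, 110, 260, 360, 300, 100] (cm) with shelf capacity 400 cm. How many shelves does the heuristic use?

4

Sorted descending: 360, 300, 270, 260, 110, 100, 70.
  360 → shelf 1 (new)  [load 360/400]
  300 → shelf 2 (new)  [load 300/400]
  270 → shelf 3 (new)  [load 270/400]
  260 → shelf 4 (new)  [load 260/400]
  110 → shelf 3  [load 380/400]
  100 → shelf 2  [load 400/400]
  70 → shelf 4  [load 330/400]
4 shelves opened.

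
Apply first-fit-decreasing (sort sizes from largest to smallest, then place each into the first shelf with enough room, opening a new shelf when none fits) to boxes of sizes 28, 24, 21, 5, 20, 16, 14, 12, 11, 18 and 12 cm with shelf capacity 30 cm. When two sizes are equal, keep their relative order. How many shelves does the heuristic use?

7

Sorted descending: 28, 24, 21, 20, 18, 16, 14, 12, 12, 11, 5.
  28 → shelf 1 (new)  [load 28/30]
  24 → shelf 2 (new)  [load 24/30]
  21 → shelf 3 (new)  [load 21/30]
  20 → shelf 4 (new)  [load 20/30]
  18 → shelf 5 (new)  [load 18/30]
  16 → shelf 6 (new)  [load 16/30]
  14 → shelf 6  [load 30/30]
  12 → shelf 5  [load 30/30]
  12 → shelf 7 (new)  [load 12/30]
  11 → shelf 7  [load 23/30]
  5 → shelf 2  [load 29/30]
7 shelves opened.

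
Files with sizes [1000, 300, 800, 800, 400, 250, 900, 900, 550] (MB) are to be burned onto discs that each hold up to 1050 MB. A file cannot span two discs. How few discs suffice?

7

Total = 1000 + 900 + 900 + 800 + 800 + 550 + 400 + 300 + 250 = 5900 MB.
Lower bound: ⌈5900/1050⌉ = 6 discs.
A packing using 7 discs:
  disc 1: 1000 = 1000
  disc 2: 900 = 900
  disc 3: 900 = 900
  disc 4: 800 + 250 = 1050
  disc 5: 800 = 800
  disc 6: 550 + 400 = 950
  disc 7: 300 = 300
No arrangement into 6 discs stays within capacity, so 7 is optimal.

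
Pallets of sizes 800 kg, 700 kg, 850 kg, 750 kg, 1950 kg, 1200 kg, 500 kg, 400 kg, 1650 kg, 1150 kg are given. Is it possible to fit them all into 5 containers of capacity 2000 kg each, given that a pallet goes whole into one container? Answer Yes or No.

No

Total = 9950 kg; ⌈9950/2000⌉ = 5.
The bound of 5 does not rule out 5, but exhaustive search shows no assignment into 5 containers of capacity 2000 kg exists — the minimum is 6.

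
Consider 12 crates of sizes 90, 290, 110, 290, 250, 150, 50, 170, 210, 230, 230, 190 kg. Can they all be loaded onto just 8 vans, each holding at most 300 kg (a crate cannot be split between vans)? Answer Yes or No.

Total = 2260 kg; ⌈2260/300⌉ = 8.
The bound of 8 does not rule out 8, but exhaustive search shows no assignment into 8 vans of capacity 300 kg exists — the minimum is 9.

No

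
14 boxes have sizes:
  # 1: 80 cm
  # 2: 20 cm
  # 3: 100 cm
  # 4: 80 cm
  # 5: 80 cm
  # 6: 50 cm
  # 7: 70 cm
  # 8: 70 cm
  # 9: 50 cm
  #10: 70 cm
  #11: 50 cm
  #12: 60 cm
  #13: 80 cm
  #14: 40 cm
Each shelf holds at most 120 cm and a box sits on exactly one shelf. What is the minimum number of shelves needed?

9

Total = 100 + 80 + 80 + 80 + 80 + 70 + 70 + 70 + 60 + 50 + 50 + 50 + 40 + 20 = 900 cm.
Lower bound: ⌈900/120⌉ = 8 shelves.
A packing using 9 shelves:
  shelf 1: 100 + 20 = 120
  shelf 2: 80 + 40 = 120
  shelf 3: 80 = 80
  shelf 4: 80 = 80
  shelf 5: 80 = 80
  shelf 6: 70 + 50 = 120
  shelf 7: 70 + 50 = 120
  shelf 8: 70 + 50 = 120
  shelf 9: 60 = 60
No arrangement into 8 shelves stays within capacity, so 9 is optimal.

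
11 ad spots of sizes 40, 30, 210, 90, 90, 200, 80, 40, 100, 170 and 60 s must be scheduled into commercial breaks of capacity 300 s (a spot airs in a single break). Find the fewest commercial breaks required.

4

Total = 210 + 200 + 170 + 100 + 90 + 90 + 80 + 60 + 40 + 40 + 30 = 1110 s.
Lower bound: ⌈1110/300⌉ = 4 commercial breaks.
A packing using 4 commercial breaks:
  break 1: 210 + 90 = 300
  break 2: 200 + 100 = 300
  break 3: 170 + 90 + 40 = 300
  break 4: 80 + 60 + 40 + 30 = 210
This matches the lower bound, so 4 is optimal.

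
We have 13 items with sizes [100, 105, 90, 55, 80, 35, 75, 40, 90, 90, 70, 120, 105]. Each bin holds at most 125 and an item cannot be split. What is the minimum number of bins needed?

10

Total = 120 + 105 + 105 + 100 + 90 + 90 + 90 + 80 + 75 + 70 + 55 + 40 + 35 = 1055.
Lower bound: ⌈1055/125⌉ = 9 bins.
Also, 10 items each exceed 125/2, and no two of those can share a bin, so at least 10 bins are needed.
A packing using 10 bins:
  bin 1: 120 = 120
  bin 2: 105 = 105
  bin 3: 105 = 105
  bin 4: 100 = 100
  bin 5: 90 + 35 = 125
  bin 6: 90 = 90
  bin 7: 90 = 90
  bin 8: 80 + 40 = 120
  bin 9: 75 = 75
  bin 10: 70 + 55 = 125
This matches the lower bound, so 10 is optimal.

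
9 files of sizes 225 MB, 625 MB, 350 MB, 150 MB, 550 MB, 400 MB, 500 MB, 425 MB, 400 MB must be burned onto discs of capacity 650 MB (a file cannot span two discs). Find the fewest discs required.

Total = 625 + 550 + 500 + 425 + 400 + 400 + 350 + 225 + 150 = 3625 MB.
Lower bound: ⌈3625/650⌉ = 6 discs.
Also, 7 files each exceed 325 MB, and no two of those can share a disc, so at least 7 discs are needed.
A packing using 7 discs:
  disc 1: 625 = 625
  disc 2: 550 = 550
  disc 3: 500 + 150 = 650
  disc 4: 425 + 225 = 650
  disc 5: 400 = 400
  disc 6: 400 = 400
  disc 7: 350 = 350
This matches the lower bound, so 7 is optimal.

7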